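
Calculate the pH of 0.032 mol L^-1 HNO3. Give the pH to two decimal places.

HNO3 is a strong acid and dissociates completely, so [H+] = 0.032 M.
pH = -log(0.032) = 1.49

pH = 1.49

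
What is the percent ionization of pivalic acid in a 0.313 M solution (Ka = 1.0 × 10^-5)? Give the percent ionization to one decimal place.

(CH3)3CCOOH ⇌ (CH3)3CCOO- + H+; let x = [H+] at equilibrium.
x ≈ √(Ka·C₀) = √(1.0 × 10^-5 × 0.313) = 1.77 × 10^-3 M
Fraction ionized = 1.77 × 10^-3 / 0.313 = 0.0057 → 0.6%

0.6%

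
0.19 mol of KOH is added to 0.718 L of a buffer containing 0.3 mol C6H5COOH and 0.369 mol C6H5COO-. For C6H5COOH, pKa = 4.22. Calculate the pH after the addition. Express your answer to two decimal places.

pH = 4.93

OH- converts C6H5COOH to C6H5COO-: C6H5COOH → 0.11 mol, C6H5COO- → 0.559 mol.
Henderson–Hasselbalch with mole ratio 0.559/0.11: pH = 4.22 + (+0.706)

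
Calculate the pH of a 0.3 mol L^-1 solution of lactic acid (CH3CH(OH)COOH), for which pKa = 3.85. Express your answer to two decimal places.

CH3CH(OH)COOH ⇌ CH3CH(OH)COO- + H+
Ka = 10^(−3.85) = 1.41 × 10^-4
Ka = [H+]²/(0.3 − [H+]) = 1.41 × 10^-4
Since Ka ≪ C₀, [H+] ≈ √(Ka·C₀) = 6.50 × 10^-3 M.
Check: 2.2% ionized — well under 5%, approximation valid.
pH = −log(6.50 × 10^-3) = 2.19

pH = 2.19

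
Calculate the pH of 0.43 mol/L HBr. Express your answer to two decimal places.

HBr is a strong acid and dissociates completely, so [H+] = 0.43 M.
pH = -log(0.43) = 0.37

pH = 0.37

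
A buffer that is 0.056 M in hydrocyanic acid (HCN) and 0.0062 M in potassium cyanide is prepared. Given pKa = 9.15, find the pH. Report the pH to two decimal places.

pH = pKa + log([A⁻]/[HA]) = 9.15 + log(0.0062/0.056)
pH = 9.15 + (-0.956) = 8.19

pH = 8.19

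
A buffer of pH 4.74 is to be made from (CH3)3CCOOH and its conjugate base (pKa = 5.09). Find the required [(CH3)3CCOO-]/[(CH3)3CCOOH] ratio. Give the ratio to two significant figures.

ratio = 0.45

pH = pKa + log(r) ⇒ log(r) = 4.74 − 5.09 = -0.35
r = [(CH3)3CCOO-]/[(CH3)3CCOOH] = 10^(-0.35) = 0.447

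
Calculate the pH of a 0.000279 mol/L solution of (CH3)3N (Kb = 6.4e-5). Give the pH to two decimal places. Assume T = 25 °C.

pH = 10.02

(CH3)3N + H2O ⇌ (CH3)3NH+ + OH-
Kb = [OH-]²/(0.000279 − [OH-]) = 6.4 × 10^-5
The 5% rule fails; solving [OH-]² + Kb·[OH-] − Kb·C₀ = 0 exactly:
[OH-] = [−6.4e-05 + √(6.4e-05² + 7.14e-08)]/2 = 1.05 × 10^-4 M
pOH = 3.98, so pH = 14.00 − pOH = 10.02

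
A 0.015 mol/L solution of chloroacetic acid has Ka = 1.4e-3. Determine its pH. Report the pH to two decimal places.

ClCH2COOH ⇌ ClCH2COO- + H+
Ka = x²/(0.015 − x) = 1.4 × 10^-3
Here C₀/Ka ≈ 10.7, so the small-x approximation fails. Use the quadratic:
x = [−0.0014 + √(0.0014² + 8.4e-05)]/2 = 3.94 × 10^-3 M
pH = −log(3.94 × 10^-3) = 2.40

pH = 2.40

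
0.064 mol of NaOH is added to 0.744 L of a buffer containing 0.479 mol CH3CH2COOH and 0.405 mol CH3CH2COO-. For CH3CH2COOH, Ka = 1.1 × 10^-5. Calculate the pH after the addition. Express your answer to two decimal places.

pH = 5.01

After neutralization: n(CH3CH2COOH) = 0.415 mol, n(CH3CH2COO-) = 0.469 mol.
pKa = −log(1.1 × 10^-5) = 4.959
pH = pKa + log(n_CH3CH2COO-/n_CH3CH2COOH) = 4.959 + log(0.469/0.415) = 4.959 + (+0.053)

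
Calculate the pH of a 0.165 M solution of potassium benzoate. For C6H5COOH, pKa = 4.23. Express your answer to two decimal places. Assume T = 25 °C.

pH = 8.72

C6H5COO- is the conjugate base of the weak acid C6H5COOH.
Ka = 10^(−4.23) = 5.89 × 10^-5
Kb = Kw/Ka = 1.0×10^-14 / 5.89 × 10^-5 = 1.70 × 10^-10
Kb = [OH-]²/(0.165 − [OH-]) = 1.70 × 10^-10
Assume [OH-] ≪ 0.165: [OH-] ≈ √(1.70 × 10^-10 × 0.165) = 5.30 × 10^-6 M
pOH = −log(5.30 × 10^-6) = 5.28; pH = 14.00 − 5.28 = 8.72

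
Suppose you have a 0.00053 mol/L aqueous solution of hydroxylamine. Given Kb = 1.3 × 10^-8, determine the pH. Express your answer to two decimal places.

NH2OH + H2O ⇌ NH3OH+ + OH-
From the ICE table, Kb = x²/(0.00053 − x) = 1.3 × 10^-8.
Since Kb ≪ C₀, x ≈ √(Kb·C₀) = 2.62 × 10^-6 M.
pOH = 5.58, so pH = 14.00 − pOH = 8.42

pH = 8.42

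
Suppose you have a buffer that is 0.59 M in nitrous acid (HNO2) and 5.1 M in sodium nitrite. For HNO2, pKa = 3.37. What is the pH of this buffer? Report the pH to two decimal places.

pH = 4.31

Using pH = pKa + log([base]/[acid]) with [base]/[acid] = 5.1/0.59:
pH = 3.37 + (+0.937) = 4.31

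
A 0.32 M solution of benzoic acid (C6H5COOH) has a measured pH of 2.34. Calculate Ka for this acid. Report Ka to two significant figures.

Ka = 6.6 × 10^-5

[H+] = 10^(-2.34) = 4.57 × 10^-3 M
At equilibrium [HA] = 0.32 − 4.57 × 10^-3 = 3.15 × 10^-1 M
Ka = [H+][A-]/[HA] = (4.57 × 10^-3)² / 3.15 × 10^-1 = 6.6 × 10^-5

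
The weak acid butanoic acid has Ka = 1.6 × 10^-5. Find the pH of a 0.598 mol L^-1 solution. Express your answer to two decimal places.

CH3(CH2)2COOH ⇌ CH3(CH2)2COO- + H+
Let x = [H+] at equilibrium. Ka = x²/(0.598 − x).
Assume x ≪ 0.598: x ≈ √(1.6 × 10^-5 × 0.598) = 3.09 × 10^-3 M
pH = −log[H+] = −log(3.09 × 10^-3) = 2.51

pH = 2.51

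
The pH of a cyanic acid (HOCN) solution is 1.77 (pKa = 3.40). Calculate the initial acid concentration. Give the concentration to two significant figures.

C₀ = 7.4 × 10^-1 M

[H+] = 10^(-1.77) = 1.70 × 10^-2 M = x
Ka = 10^(−3.40) = 3.98 × 10^-4
Ka = x²/(C₀ − x) ⇒ C₀ = x + x²/Ka
C₀ = 1.70 × 10^-2 + (1.70 × 10^-2)²/(3.98 × 10^-4) = 7.43 × 10^-1 M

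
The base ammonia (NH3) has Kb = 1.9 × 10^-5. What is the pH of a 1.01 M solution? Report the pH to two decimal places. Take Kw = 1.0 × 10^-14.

NH3 + H2O ⇌ NH4+ + OH-
Kb = [OH-]²/(1.01 − [OH-]) = 1.9 × 10^-5
Neglecting [OH-] in the denominator: [OH-] = √(1.9 × 10^-5 × 1.01) = 4.38 × 10^-3 M
([OH-]/C₀ = 0.43% < 5%, so the approximation holds.)
pOH = −log(4.38 × 10^-3) = 2.36; pH = 14.00 − 2.36 = 11.64

pH = 11.64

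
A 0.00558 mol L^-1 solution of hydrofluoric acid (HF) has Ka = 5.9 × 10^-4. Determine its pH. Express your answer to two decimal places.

HF ⇌ F- + H+
Let x = [H+] at equilibrium. Ka = x²/(0.00558 − x).
Here C₀/Ka ≈ 9.46, so the small-x approximation fails. Use the quadratic:
x = (−Ka + √(Ka² + 4·Ka·C₀))/2 = 1.54 × 10^-3 M
pH = −log[H+] = −log(1.54 × 10^-3) = 2.81

pH = 2.81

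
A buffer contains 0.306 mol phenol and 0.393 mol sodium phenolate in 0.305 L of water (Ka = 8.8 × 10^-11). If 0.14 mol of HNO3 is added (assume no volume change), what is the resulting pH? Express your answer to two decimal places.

Added H+ converts C6H5O- to C6H5OH: C6H5OH → 0.446 mol, C6H5O- → 0.253 mol.
pKa = −log(8.8 × 10^-11) = 10.056
Henderson–Hasselbalch with mole ratio 0.253/0.446: pH = 10.056 + (-0.246)

pH = 9.81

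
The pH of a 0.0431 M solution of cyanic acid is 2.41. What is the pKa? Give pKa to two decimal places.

[H+] = 10^(-2.41) = 3.89 × 10^-3 M
At equilibrium [HA] = 0.0431 − 3.89 × 10^-3 = 3.92 × 10^-2 M
Ka = [H+][A-]/[HA] = (3.89 × 10^-3)² / 3.92 × 10^-2 = 3.86 × 10^-4
pKa = -log(3.86 × 10^-4) = 3.41

pKa = 3.41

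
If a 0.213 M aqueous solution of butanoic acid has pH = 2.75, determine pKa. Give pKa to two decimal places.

[H+] = 10^(-2.75) = 1.78 × 10^-3 M
At equilibrium [HA] = 0.213 − 1.78 × 10^-3 = 2.11 × 10^-1 M
Ka = [H+][A-]/[HA] = (1.78 × 10^-3)² / 2.11 × 10^-1 = 1.50 × 10^-5
pKa = -log(1.50 × 10^-5) = 4.82

pKa = 4.82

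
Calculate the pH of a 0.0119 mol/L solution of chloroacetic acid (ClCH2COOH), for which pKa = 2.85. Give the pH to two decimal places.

pH = 2.46

ClCH2COOH ⇌ ClCH2COO- + H+
Ka = 10^(−2.85) = 1.41 × 10^-3
Ka = [H+]²/(0.0119 − [H+]) = 1.41 × 10^-3
[H+] is not negligible relative to C₀; solve [H+]² + 0.00141·[H+] − 1.68e-05 = 0.
[H+] = (−Ka + √(Ka² + 4·Ka·C₀))/2 = 3.45 × 10^-3 M
pH = −log(3.45 × 10^-3) = 2.46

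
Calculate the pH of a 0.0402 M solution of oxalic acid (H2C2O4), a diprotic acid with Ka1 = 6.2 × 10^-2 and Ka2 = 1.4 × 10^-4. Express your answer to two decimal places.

pH = 1.56

Since Ka1 ≫ Ka2, the first ionization dominates [H+].
Ka1 = x²/(0.0402 − x) = 6.2 × 10^-2
Solving the quadratic: x = (−Ka1 + √(Ka1² + 4·Ka1·C₀))/2 = 2.78 × 10^-2 M
pH = −log(2.78 × 10^-2) = 1.56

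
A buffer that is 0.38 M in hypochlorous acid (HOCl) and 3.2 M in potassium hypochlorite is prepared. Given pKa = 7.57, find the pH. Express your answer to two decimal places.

Henderson–Hasselbalch: pH = pKa + log([OCl-]/[HOCl]) = 7.57 + log(3.2/0.38)
pH = 7.57 + (+0.925) = 8.50

pH = 8.50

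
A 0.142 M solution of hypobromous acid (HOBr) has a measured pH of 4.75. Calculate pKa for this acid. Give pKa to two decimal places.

pKa = 8.65

[H+] = 10^(-4.75) = 1.78 × 10^-5 M
At equilibrium [HA] = 0.142 − 1.78 × 10^-5 = 1.42 × 10^-1 M
Ka = [H+][A-]/[HA] = (1.78 × 10^-5)² / 1.42 × 10^-1 = 2.23 × 10^-9
pKa = -log(2.23 × 10^-9) = 8.65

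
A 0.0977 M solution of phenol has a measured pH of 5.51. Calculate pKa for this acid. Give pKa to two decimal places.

pKa = 10.01

[H+] = 10^(-5.51) = 3.09 × 10^-6 M
At equilibrium [HA] = 0.0977 − 3.09 × 10^-6 = 9.77 × 10^-2 M
Ka = [H+][A-]/[HA] = (3.09 × 10^-6)² / 9.77 × 10^-2 = 9.77 × 10^-11
pKa = -log(9.77 × 10^-11) = 10.01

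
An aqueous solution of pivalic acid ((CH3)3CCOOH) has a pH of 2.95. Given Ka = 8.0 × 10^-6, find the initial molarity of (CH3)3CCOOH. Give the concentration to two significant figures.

C₀ = 1.6 × 10^-1 M

[H+] = 10^(-2.95) = 1.12 × 10^-3 M = x
Ka = x²/(C₀ − x) ⇒ C₀ = x + x²/Ka
C₀ = 1.12 × 10^-3 + (1.12 × 10^-3)²/(8.0 × 10^-6) = 1.58 × 10^-1 M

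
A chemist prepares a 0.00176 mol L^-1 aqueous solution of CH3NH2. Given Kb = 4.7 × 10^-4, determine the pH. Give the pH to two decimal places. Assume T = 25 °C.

pH = 10.85

CH3NH2 + H2O ⇌ CH3NH3+ + OH-
Kb = [OH-]²/(0.00176 − [OH-]) = 4.7 × 10^-4
Here C₀/Kb ≈ 3.74, so the small-[OH-] approximation fails. Use the quadratic:
[OH-] = (−Kb + √(Kb² + 4·Kb·C₀))/2 = 7.04 × 10^-4 M
pOH = 3.15, so pH = 14.00 − pOH = 10.85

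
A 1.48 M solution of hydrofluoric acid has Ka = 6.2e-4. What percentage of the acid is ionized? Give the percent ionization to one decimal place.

HF ⇌ F- + H+; let x = [H+] at equilibrium.
x ≈ √(Ka·C₀) = √(6.2 × 10^-4 × 1.48) = 3.03 × 10^-2 M
Fraction ionized = 3.03 × 10^-2 / 1.48 = 0.0205 → 2.0%

2.0%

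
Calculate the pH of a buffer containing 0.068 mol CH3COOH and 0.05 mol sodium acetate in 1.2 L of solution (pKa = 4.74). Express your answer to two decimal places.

pH = pKa + log([A⁻]/[HA]) = 4.74 + log(0.05/0.068)
pH = 4.74 + (-0.134) = 4.61

pH = 4.61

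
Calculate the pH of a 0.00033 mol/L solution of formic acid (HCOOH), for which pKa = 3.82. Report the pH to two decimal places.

pH = 3.80

HCOOH ⇌ HCOO- + H+
Ka = 10^(−3.82) = 1.51 × 10^-4
From the ICE table, Ka = [H+]²/(0.00033 − [H+]) = 1.51 × 10^-4.
[H+] is not negligible relative to C₀; solve [H+]² + 0.000151·[H+] − 4.98e-08 = 0.
[H+] = (−Ka + √(Ka² + 4·Ka·C₀))/2 = 1.60 × 10^-4 M
pH = −log(1.60 × 10^-4) = 3.80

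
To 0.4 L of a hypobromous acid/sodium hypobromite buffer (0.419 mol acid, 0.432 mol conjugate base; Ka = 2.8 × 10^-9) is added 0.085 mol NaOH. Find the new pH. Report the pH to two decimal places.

pH = 8.74

After neutralization: n(HOBr) = 0.334 mol, n(OBr-) = 0.517 mol.
pKa = −log(2.8 × 10^-9) = 8.553
pH = pKa + log([A⁻]/[HA]) = 8.553 + log(0.517/0.334) = 8.553 +0.190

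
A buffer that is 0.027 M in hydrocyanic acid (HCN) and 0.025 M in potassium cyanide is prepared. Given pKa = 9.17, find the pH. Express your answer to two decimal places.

pH = 9.14

Henderson–Hasselbalch: pH = pKa + log([CN-]/[HCN]) = 9.17 + log(0.025/0.027)
pH = 9.17 + (-0.033) = 9.14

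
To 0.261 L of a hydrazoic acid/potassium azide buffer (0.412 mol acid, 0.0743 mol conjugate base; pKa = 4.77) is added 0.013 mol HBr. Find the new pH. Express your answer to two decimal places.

pH = 3.93

Added H+ converts N3- to HN3: HN3 → 0.425 mol, N3- → 0.0613 mol.
pH = pKa + log(n_N3-/n_HN3) = 4.77 + log(0.0613/0.425) = 4.77 + (-0.841)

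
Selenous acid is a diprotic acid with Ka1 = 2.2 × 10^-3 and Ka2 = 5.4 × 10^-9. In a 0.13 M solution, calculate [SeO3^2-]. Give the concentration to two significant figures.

First ionization gives [H+] ≈ [HSeO3-] = 1.58 × 10^-2 M.
Second step: Ka2 = [H+][SeO3^2-]/[HSeO3-] ≈ [SeO3^2-] (since [H+] ≈ [HSeO3-]).
So [SeO3^2-] ≈ Ka2.

5.4 × 10^-9 M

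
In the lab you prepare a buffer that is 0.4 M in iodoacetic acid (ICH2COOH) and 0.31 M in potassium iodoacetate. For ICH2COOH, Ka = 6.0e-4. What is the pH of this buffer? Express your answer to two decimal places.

pH = 3.11

pKa = −log(6.0 × 10^-4) = 3.222
Using pH = pKa + log([base]/[acid]) with [base]/[acid] = 0.31/0.4:
pH = 3.222 + (-0.111) = 3.11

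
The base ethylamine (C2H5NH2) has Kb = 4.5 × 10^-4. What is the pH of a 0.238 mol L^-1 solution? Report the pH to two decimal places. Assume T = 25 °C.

pH = 12.01

C2H5NH2 + H2O ⇌ C2H5NH3+ + OH-
From the ICE table, Kb = x²/(0.238 − x) = 4.5 × 10^-4.
Since Kb ≪ C₀, x ≈ √(Kb·C₀) = 1.03 × 10^-2 M.
pOH = −log(1.03 × 10^-2) = 1.99; pH = 14.00 − 1.99 = 12.01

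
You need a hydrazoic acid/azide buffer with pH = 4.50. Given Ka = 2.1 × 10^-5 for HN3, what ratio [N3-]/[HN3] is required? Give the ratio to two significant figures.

ratio = 0.66

pKa = -log(2.1 × 10^-5) = 4.678
pH = pKa + log(r) ⇒ log(r) = 4.50 − 4.678 = -0.178
r = [N3-]/[HN3] = 10^(-0.178) = 0.664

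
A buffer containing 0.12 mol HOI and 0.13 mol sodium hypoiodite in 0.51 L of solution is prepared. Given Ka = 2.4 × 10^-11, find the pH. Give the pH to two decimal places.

pH = 10.65

pKa = −log(2.4 × 10^-11) = 10.620
Henderson–Hasselbalch: pH = pKa + log([OI-]/[HOI]) = 10.620 + log(0.13/0.12)
pH = 10.620 + (+0.035) = 10.65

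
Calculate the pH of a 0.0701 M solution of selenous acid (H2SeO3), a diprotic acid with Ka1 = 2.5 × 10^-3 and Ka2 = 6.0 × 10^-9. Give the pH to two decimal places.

Since Ka1 ≫ Ka2, the first ionization dominates [H+].
Ka1 = x²/(0.0701 − x) = 2.5 × 10^-3
Solving the quadratic: x = (−Ka1 + √(Ka1² + 4·Ka1·C₀))/2 = 1.20 × 10^-2 M
pH = −log(1.20 × 10^-2) = 1.92

pH = 1.92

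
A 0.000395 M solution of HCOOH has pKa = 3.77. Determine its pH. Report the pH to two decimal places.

HCOOH ⇌ HCOO- + H+
Ka = 10^(−3.77) = 1.70 × 10^-4
Ka = [H+]²/(0.000395 − [H+]) = 1.70 × 10^-4
[H+] is not negligible relative to C₀; solve [H+]² + 0.00017·[H+] − 6.72e-08 = 0.
[H+] = (−Ka + √(Ka² + 4·Ka·C₀))/2 = 1.88 × 10^-4 M
pH = −log(1.88 × 10^-4) = 3.73

pH = 3.73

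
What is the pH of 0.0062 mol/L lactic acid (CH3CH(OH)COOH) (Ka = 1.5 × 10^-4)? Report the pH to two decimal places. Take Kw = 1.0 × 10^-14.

pH = 3.05

CH3CH(OH)COOH ⇌ CH3CH(OH)COO- + H+
From the ICE table, Ka = x²/(0.0062 − x) = 1.5 × 10^-4.
Here C₀/Ka ≈ 41.3, so the small-x approximation fails. Use the quadratic:
x = [−0.00015 + √(0.00015² + 3.72e-06)]/2 = 8.92 × 10^-4 M
pH = −log[H+] = −log(8.92 × 10^-4) = 3.05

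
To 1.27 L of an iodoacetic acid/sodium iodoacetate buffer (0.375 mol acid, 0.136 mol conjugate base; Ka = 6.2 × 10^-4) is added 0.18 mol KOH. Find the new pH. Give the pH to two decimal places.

pH = 3.42

After neutralization: n(ICH2COOH) = 0.195 mol, n(ICH2COO-) = 0.316 mol.
pKa = −log(6.2 × 10^-4) = 3.208
pH = pKa + log([A⁻]/[HA]) = 3.208 + log(0.316/0.195) = 3.208 +0.210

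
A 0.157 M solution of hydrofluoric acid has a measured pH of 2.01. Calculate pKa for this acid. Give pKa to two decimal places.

[H+] = 10^(-2.01) = 9.77 × 10^-3 M
At equilibrium [HA] = 0.157 − 9.77 × 10^-3 = 1.47 × 10^-1 M
Ka = [H+][A-]/[HA] = (9.77 × 10^-3)² / 1.47 × 10^-1 = 6.49 × 10^-4
pKa = -log(6.49 × 10^-4) = 3.19

pKa = 3.19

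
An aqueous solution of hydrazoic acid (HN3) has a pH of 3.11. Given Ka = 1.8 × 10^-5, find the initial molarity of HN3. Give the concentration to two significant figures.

C₀ = 3.4 × 10^-2 M

[H+] = 10^(-3.11) = 7.76 × 10^-4 M = x
Ka = x²/(C₀ − x) ⇒ C₀ = x + x²/Ka
C₀ = 7.76 × 10^-4 + (7.76 × 10^-4)²/(1.8 × 10^-5) = 3.42 × 10^-2 M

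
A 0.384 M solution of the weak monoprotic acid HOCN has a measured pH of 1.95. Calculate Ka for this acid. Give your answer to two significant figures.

Ka = 3.4 × 10^-4

[H+] = 10^(-1.95) = 1.12 × 10^-2 M
At equilibrium [HA] = 0.384 − 1.12 × 10^-2 = 3.73 × 10^-1 M
Ka = [H+][A-]/[HA] = (1.12 × 10^-2)² / 3.73 × 10^-1 = 3.4 × 10^-4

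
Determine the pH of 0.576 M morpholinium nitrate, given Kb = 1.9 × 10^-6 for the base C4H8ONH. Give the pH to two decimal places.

pH = 4.26

C4H8ONH2+ is the conjugate acid of the weak base C4H8ONH.
Ka = Kw/Kb = 1.0×10^-14 / 1.9 × 10^-6 = 5.26 × 10^-9
Ka = [H+]²/(0.576 − [H+]) = 5.26 × 10^-9
Assume [H+] ≪ 0.576: [H+] ≈ √(5.26 × 10^-9 × 0.576) = 5.50 × 10^-5 M
pH = −log[H+] = −log(5.50 × 10^-5) = 4.26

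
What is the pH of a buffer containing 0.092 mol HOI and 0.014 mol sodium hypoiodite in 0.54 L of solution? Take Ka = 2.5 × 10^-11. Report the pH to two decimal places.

pKa = −log(2.5 × 10^-11) = 10.602
pH = pKa + log([A⁻]/[HA]) = 10.602 + log(0.014/0.092)
pH = 10.602 + (-0.818) = 9.78

pH = 9.78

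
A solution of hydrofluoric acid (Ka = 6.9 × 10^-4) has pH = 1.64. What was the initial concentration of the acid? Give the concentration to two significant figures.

[H+] = 10^(-1.64) = 2.29 × 10^-2 M = x
Ka = x²/(C₀ − x) ⇒ C₀ = x + x²/Ka
C₀ = 2.29 × 10^-2 + (2.29 × 10^-2)²/(6.9 × 10^-4) = 7.83 × 10^-1 M

C₀ = 7.8 × 10^-1 M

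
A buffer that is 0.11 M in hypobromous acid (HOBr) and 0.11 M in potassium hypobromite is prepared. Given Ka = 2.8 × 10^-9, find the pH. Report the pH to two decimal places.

pH = 8.55

pKa = −log(2.8 × 10^-9) = 8.553
Using pH = pKa + log([base]/[acid]) with [base]/[acid] = 0.11/0.11:
pH = 8.553 + (+0.000) = 8.55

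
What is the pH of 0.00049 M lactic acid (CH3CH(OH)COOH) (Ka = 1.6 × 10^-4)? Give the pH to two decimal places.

pH = 3.68

CH3CH(OH)COOH ⇌ CH3CH(OH)COO- + H+
Ka = x²/(0.00049 − x) = 1.6 × 10^-4
x is not negligible relative to C₀; solve x² + 0.00016·x − 7.84e-08 = 0.
x = [−0.00016 + √(0.00016² + 3.14e-07)]/2 = 2.11 × 10^-4 M
pH = −log(2.11 × 10^-4) = 3.68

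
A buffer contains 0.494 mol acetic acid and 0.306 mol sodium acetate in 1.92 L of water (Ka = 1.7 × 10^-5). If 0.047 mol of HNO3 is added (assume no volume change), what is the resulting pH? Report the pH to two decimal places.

pH = 4.45

Added H+ converts CH3COO- to CH3COOH: CH3COOH → 0.541 mol, CH3COO- → 0.259 mol.
pKa = −log(1.7 × 10^-5) = 4.770
pH = pKa + log([A⁻]/[HA]) = 4.770 + log(0.259/0.541) = 4.770 -0.320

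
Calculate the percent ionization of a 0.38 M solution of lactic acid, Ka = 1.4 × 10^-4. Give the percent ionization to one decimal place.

CH3CH(OH)COOH ⇌ CH3CH(OH)COO- + H+; let x = [H+] at equilibrium.
x ≈ √(Ka·C₀) = √(1.4 × 10^-4 × 0.38) = 7.29 × 10^-3 M
Fraction ionized = 7.29 × 10^-3 / 0.38 = 0.0192 → 1.9%

1.9%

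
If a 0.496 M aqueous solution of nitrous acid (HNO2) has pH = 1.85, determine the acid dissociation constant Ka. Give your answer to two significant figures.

Ka = 4.1 × 10^-4

[H+] = 10^(-1.85) = 1.41 × 10^-2 M
At equilibrium [HA] = 0.496 − 1.41 × 10^-2 = 4.82 × 10^-1 M
Ka = [H+][A-]/[HA] = (1.41 × 10^-2)² / 4.82 × 10^-1 = 4.1 × 10^-4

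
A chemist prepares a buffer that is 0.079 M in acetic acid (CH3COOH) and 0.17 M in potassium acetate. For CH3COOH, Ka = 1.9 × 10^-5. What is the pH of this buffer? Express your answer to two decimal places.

pKa = −log(1.9 × 10^-5) = 4.721
Henderson–Hasselbalch: pH = pKa + log([CH3COO-]/[CH3COOH]) = 4.721 + log(0.17/0.079)
pH = 4.721 + (+0.333) = 5.05

pH = 5.05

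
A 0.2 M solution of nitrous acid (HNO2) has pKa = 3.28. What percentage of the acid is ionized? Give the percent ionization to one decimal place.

HNO2 ⇌ NO2- + H+; let x = [H+] at equilibrium.
Ka = 10^(−3.28) = 5.25 × 10^-4
Solve x² + 0.000525x − 0.000105 = 0 → x = 9.99 × 10^-3 M
Fraction ionized = 9.99 × 10^-3 / 0.2 = 0.0500 → 5.0%

5.0%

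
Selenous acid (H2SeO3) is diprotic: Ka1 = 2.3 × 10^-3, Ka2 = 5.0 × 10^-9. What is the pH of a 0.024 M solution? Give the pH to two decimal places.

pH = 2.20

Since Ka1 ≫ Ka2, the first ionization dominates [H+].
Ka1 = x²/(0.024 − x) = 2.3 × 10^-3
Solving the quadratic: x = (−Ka1 + √(Ka1² + 4·Ka1·C₀))/2 = 6.37 × 10^-3 M
pH = −log(6.37 × 10^-3) = 2.20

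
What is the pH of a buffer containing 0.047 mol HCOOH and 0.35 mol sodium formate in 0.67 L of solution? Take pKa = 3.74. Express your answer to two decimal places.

pH = 4.61

pH = pKa + log([A⁻]/[HA]) = 3.74 + log(0.35/0.047)
pH = 3.74 + (+0.872) = 4.61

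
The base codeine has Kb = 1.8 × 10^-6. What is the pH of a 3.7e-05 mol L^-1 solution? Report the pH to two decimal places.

C18H21NO3 + H2O ⇌ C18H22NO3+ + OH-
From the ICE table, Kb = [OH-]²/(3.7e-05 − [OH-]) = 1.8 × 10^-6.
The 5% rule fails; solving [OH-]² + Kb·[OH-] − Kb·C₀ = 0 exactly:
[OH-] = (−Kb + √(Kb² + 4·Kb·C₀))/2 = 7.31 × 10^-6 M
pOH = −log(7.31 × 10^-6) = 5.14; pH = 14.00 − 5.14 = 8.86

pH = 8.86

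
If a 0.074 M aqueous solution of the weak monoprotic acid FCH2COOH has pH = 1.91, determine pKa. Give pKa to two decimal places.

pKa = 2.61

[H+] = 10^(-1.91) = 1.23 × 10^-2 M
At equilibrium [HA] = 0.074 − 1.23 × 10^-2 = 6.17 × 10^-2 M
Ka = [H+][A-]/[HA] = (1.23 × 10^-2)² / 6.17 × 10^-2 = 2.45 × 10^-3
pKa = -log(2.45 × 10^-3) = 2.61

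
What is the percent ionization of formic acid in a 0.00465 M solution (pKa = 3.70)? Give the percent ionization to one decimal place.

18.7%

HCOOH ⇌ HCOO- + H+; let x = [H+] at equilibrium.
Ka = 10^(−3.70) = 2.00 × 10^-4
Solve x² + 0.0002x − 9.3e-07 = 0 → x = 8.70 × 10^-4 M
% ionization = x/C₀ × 100% = 8.70 × 10^-4/0.00465 × 100% = 18.7%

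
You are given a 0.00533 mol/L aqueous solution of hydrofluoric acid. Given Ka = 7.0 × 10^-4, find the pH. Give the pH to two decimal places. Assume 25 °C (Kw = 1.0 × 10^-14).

pH = 2.79

HF ⇌ F- + H+
From the ICE table, Ka = x²/(0.00533 − x) = 7.0 × 10^-4.
x is not negligible relative to C₀; solve x² + 0.0007·x − 3.73e-06 = 0.
x = [−0.0007 + √(0.0007² + 1.49e-05)]/2 = 1.61 × 10^-3 M
pH = −log[H+] = −log(1.61 × 10^-3) = 2.79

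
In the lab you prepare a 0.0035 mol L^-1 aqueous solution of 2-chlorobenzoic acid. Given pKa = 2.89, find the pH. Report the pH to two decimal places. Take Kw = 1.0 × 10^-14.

ClC6H4COOH ⇌ ClC6H4COO- + H+
Ka = 10^(−2.89) = 1.29 × 10^-3
Let x = [H+] at equilibrium. Ka = x²/(0.0035 − x).
The 5% rule fails; solving x² + Ka·x − Ka·C₀ = 0 exactly:
x = [−0.00129 + √(0.00129² + 1.81e-05)]/2 = 1.58 × 10^-3 M
pH = −log(1.58 × 10^-3) = 2.80

pH = 2.80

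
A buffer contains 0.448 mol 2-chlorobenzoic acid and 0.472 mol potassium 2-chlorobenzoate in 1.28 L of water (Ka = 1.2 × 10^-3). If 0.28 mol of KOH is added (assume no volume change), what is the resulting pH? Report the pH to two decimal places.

pH = 3.57

After neutralization: n(ClC6H4COOH) = 0.168 mol, n(ClC6H4COO-) = 0.752 mol.
pKa = −log(1.2 × 10^-3) = 2.921
Henderson–Hasselbalch with mole ratio 0.752/0.168: pH = 2.921 + (+0.651)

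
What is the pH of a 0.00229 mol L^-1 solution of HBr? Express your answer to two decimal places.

pH = 2.64

HBr is a strong acid and dissociates completely, so [H+] = 0.00229 M.
pH = -log(0.00229) = 2.64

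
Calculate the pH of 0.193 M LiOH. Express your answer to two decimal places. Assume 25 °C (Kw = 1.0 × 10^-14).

pH = 13.29

LiOH is a strong base; [OH-] = 0.193 M.
pOH = -log(0.193) = 0.71
pH = 14.00 - 0.71 = 13.29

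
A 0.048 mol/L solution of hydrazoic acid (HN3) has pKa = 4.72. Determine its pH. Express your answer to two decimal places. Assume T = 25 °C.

pH = 3.02

HN3 ⇌ N3- + H+
Ka = 10^(−4.72) = 1.91 × 10^-5
From the ICE table, Ka = [H+]²/(0.048 − [H+]) = 1.91 × 10^-5.
Assume [H+] ≪ 0.048: [H+] ≈ √(1.91 × 10^-5 × 0.048) = 9.57 × 10^-4 M
pH = −log(9.57 × 10^-4) = 3.02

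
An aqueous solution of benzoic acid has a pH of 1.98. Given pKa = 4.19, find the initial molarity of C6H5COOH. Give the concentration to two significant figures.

C₀ = 1.7 M

[H+] = 10^(-1.98) = 1.05 × 10^-2 M = x
Ka = 10^(−4.19) = 6.46 × 10^-5
Ka = x²/(C₀ − x) ⇒ C₀ = x + x²/Ka
C₀ = 1.05 × 10^-2 + (1.05 × 10^-2)²/(6.46 × 10^-5) = 1.72 M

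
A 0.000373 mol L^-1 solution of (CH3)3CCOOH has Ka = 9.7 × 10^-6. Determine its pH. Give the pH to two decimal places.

(CH3)3CCOOH ⇌ (CH3)3CCOO- + H+
Ka = x²/(0.000373 − x) = 9.7 × 10^-6
Here C₀/Ka ≈ 38.5, so the small-x approximation fails. Use the quadratic:
x = (−Ka + √(Ka² + 4·Ka·C₀))/2 = 5.55 × 10^-5 M
pH = −log[H+] = −log(5.55 × 10^-5) = 4.26

pH = 4.26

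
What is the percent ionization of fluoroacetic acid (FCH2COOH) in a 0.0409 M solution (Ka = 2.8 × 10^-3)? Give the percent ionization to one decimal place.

23.0%

FCH2COOH ⇌ FCH2COO- + H+; let x = [H+] at equilibrium.
Solve x² + 0.0028x − 0.000115 = 0 → x = 9.39 × 10^-3 M
Fraction ionized = 9.39 × 10^-3 / 0.0409 = 0.2296 → 23.0%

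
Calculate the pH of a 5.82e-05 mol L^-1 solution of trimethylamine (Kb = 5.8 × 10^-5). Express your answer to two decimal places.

pH = 9.56

(CH3)3N + H2O ⇌ (CH3)3NH+ + OH-
Kb = [OH-]²/(5.82e-05 − [OH-]) = 5.8 × 10^-5
The 5% rule fails; solving [OH-]² + Kb·[OH-] − Kb·C₀ = 0 exactly:
[OH-] = [−5.8e-05 + √(5.8e-05² + 1.35e-08)]/2 = 3.59 × 10^-5 M
pOH = −log(3.59 × 10^-5) = 4.44; pH = 14.00 − 4.44 = 9.56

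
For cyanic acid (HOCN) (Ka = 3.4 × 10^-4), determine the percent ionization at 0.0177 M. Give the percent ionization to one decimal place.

12.9%

HOCN ⇌ OCN- + H+; let x = [H+] at equilibrium.
Solve x² + 0.00034x − 6.02e-06 = 0 → x = 2.29 × 10^-3 M
% ionization = x/C₀ × 100% = 2.29 × 10^-3/0.0177 × 100% = 12.9%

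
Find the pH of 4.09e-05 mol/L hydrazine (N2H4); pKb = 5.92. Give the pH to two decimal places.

pH = 8.81

N2H4 + H2O ⇌ N2H5+ + OH-
Kb = 10^(−5.92) = 1.20 × 10^-6
Let x = [OH-] at equilibrium. Kb = x²/(4.09e-05 − x).
Here C₀/Kb ≈ 34.1, so the small-x approximation fails. Use the quadratic:
x = [−1.2e-06 + √(1.2e-06² + 1.96e-10)]/2 = 6.43 × 10^-6 M
pOH = −log(6.43 × 10^-6) = 5.19; pH = 14.00 − 5.19 = 8.81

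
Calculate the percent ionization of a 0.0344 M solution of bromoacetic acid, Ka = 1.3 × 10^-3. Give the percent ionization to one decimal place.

BrCH2COOH ⇌ BrCH2COO- + H+; let x = [H+] at equilibrium.
Solve x² + 0.0013x − 4.47e-05 = 0 → x = 6.07 × 10^-3 M
% ionization = x/C₀ × 100% = 6.07 × 10^-3/0.0344 × 100% = 17.6%

17.6%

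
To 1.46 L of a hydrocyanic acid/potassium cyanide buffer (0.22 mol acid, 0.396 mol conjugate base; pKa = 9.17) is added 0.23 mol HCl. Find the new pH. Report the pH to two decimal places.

pH = 8.74

Added H+ converts CN- to HCN: HCN → 0.45 mol, CN- → 0.166 mol.
Henderson–Hasselbalch with mole ratio 0.166/0.45: pH = 9.17 + (-0.433)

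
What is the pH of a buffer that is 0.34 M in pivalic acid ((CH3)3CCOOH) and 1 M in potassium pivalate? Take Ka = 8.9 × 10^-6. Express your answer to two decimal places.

pH = 5.52

pKa = −log(8.9 × 10^-6) = 5.051
Using pH = pKa + log([base]/[acid]) with [base]/[acid] = 1/0.34:
pH = 5.051 + (+0.469) = 5.52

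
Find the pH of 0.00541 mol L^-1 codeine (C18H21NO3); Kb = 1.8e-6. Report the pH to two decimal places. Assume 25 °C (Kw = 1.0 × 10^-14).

pH = 9.99

C18H21NO3 + H2O ⇌ C18H22NO3+ + OH-
Let x = [OH-] at equilibrium. Kb = x²/(0.00541 − x).
Neglecting x in the denominator: x = √(1.8 × 10^-6 × 0.00541) = 9.87 × 10^-5 M
pOH = −log(9.87 × 10^-5) = 4.01; pH = 14.00 − 4.01 = 9.99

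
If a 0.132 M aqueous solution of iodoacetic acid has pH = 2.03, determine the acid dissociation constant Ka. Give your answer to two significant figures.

[H+] = 10^(-2.03) = 9.33 × 10^-3 M
At equilibrium [HA] = 0.132 − 9.33 × 10^-3 = 1.23 × 10^-1 M
Ka = [H+][A-]/[HA] = (9.33 × 10^-3)² / 1.23 × 10^-1 = 7.1 × 10^-4

Ka = 7.1 × 10^-4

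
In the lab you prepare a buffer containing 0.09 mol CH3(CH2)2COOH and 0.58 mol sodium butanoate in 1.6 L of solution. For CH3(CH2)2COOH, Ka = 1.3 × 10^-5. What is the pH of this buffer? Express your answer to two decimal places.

pH = 5.70

pKa = −log(1.3 × 10^-5) = 4.886
pH = pKa + log([A⁻]/[HA]) = 4.886 + log(0.58/0.09)
pH = 4.886 + (+0.809) = 5.70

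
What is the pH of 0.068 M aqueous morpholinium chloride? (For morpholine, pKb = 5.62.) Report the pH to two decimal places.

pH = 4.77

C4H8ONH2+ is the conjugate acid of the weak base C4H8ONH.
Kb = 10^(−5.62) = 2.40 × 10^-6
Ka = Kw/Kb = 1.0×10^-14 / 2.40 × 10^-6 = 4.17 × 10^-9
From the ICE table, Ka = [H+]²/(0.068 − [H+]) = 4.17 × 10^-9.
Neglecting [H+] in the denominator: [H+] = √(4.17 × 10^-9 × 0.068) = 1.68 × 10^-5 M
pH = −log(1.68 × 10^-5) = 4.77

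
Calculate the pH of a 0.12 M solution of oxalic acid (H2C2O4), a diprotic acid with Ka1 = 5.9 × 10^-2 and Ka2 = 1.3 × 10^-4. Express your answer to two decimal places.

Ka1 ≫ Ka2, so treat the first dissociation as the only significant source of H+.
Ka1 = x²/(0.12 − x) = 5.9 × 10^-2
Solving the quadratic: x = (−Ka1 + √(Ka1² + 4·Ka1·C₀))/2 = 5.97 × 10^-2 M
pH = −log(5.97 × 10^-2) = 1.22

pH = 1.22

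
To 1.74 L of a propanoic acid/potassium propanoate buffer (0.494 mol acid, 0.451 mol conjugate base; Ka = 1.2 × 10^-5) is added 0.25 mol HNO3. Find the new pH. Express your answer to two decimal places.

Added H+ converts CH3CH2COO- to CH3CH2COOH: CH3CH2COOH → 0.744 mol, CH3CH2COO- → 0.201 mol.
pKa = −log(1.2 × 10^-5) = 4.921
pH = pKa + log(n_CH3CH2COO-/n_CH3CH2COOH) = 4.921 + log(0.201/0.744) = 4.921 + (-0.568)

pH = 4.35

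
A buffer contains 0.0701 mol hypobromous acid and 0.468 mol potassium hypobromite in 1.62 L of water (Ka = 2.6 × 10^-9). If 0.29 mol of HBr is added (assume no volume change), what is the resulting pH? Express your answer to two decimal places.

Added H+ converts OBr- to HOBr: HOBr → 0.36 mol, OBr- → 0.178 mol.
pKa = −log(2.6 × 10^-9) = 8.585
pH = pKa + log(n_OBr-/n_HOBr) = 8.585 + log(0.178/0.36) = 8.585 + (-0.306)

pH = 8.28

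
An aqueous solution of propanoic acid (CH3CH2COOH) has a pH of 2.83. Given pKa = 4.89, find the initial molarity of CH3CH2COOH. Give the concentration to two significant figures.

[H+] = 10^(-2.83) = 1.48 × 10^-3 M = x
Ka = 10^(−4.89) = 1.29 × 10^-5
Ka = x²/(C₀ − x) ⇒ C₀ = x + x²/Ka
C₀ = 1.48 × 10^-3 + (1.48 × 10^-3)²/(1.29 × 10^-5) = 1.71 × 10^-1 M

C₀ = 1.7 × 10^-1 M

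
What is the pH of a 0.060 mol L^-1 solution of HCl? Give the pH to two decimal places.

HCl is a strong acid and dissociates completely, so [H+] = 0.060 M.
pH = -log(0.06) = 1.22

pH = 1.22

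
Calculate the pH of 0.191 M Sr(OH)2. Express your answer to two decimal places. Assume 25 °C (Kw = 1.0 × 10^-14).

pH = 13.58

Sr(OH)2 is a strong base (each formula unit releases 2 OH-); [OH-] = 0.382 M.
pOH = -log(0.382) = 0.42
pH = 14.00 - 0.42 = 13.58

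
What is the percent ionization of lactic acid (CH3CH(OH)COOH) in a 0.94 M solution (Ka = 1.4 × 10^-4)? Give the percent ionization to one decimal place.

CH3CH(OH)COOH ⇌ CH3CH(OH)COO- + H+; let x = [H+] at equilibrium.
x ≈ √(Ka·C₀) = √(1.4 × 10^-4 × 0.94) = 1.15 × 10^-2 M
Fraction ionized = 1.15 × 10^-2 / 0.94 = 0.0122 → 1.2%

1.2%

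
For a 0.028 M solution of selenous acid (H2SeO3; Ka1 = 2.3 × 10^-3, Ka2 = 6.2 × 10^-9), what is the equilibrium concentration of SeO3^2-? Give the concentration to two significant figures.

First ionization gives [H+] ≈ [HSeO3-] = 6.96 × 10^-3 M.
Second step: Ka2 = [H+][SeO3^2-]/[HSeO3-] ≈ [SeO3^2-] (since [H+] ≈ [HSeO3-]).
So [SeO3^2-] ≈ Ka2.

6.2 × 10^-9 M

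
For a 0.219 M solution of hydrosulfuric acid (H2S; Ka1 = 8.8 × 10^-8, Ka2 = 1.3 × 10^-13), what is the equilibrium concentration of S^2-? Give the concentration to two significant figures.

First ionization gives [H+] ≈ [HS-] = 1.39 × 10^-4 M.
Second step: Ka2 = [H+][S^2-]/[HS-] ≈ [S^2-] (since [H+] ≈ [HS-]).
So [S^2-] ≈ Ka2.

1.3 × 10^-13 M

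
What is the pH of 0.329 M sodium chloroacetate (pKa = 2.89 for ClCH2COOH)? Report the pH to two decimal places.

ClCH2COO- is the conjugate base of the weak acid ClCH2COOH.
Ka = 10^(−2.89) = 1.29 × 10^-3
Kb = Kw/Ka = 1.0×10^-14 / 1.29 × 10^-3 = 7.75 × 10^-12
Kb = [OH-]²/(0.329 − [OH-]) = 7.75 × 10^-12
Assume [OH-] ≪ 0.329: [OH-] ≈ √(7.75 × 10^-12 × 0.329) = 1.60 × 10^-6 M
pOH = 5.80, so pH = 14.00 − pOH = 8.20

pH = 8.20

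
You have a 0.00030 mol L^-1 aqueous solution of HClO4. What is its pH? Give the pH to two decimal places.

HClO4 is a strong acid and dissociates completely, so [H+] = 0.00030 M.
pH = -log(0.0003) = 3.52

pH = 3.52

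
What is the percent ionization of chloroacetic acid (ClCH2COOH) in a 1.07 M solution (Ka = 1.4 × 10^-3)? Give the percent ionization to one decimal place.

3.6%

ClCH2COOH ⇌ ClCH2COO- + H+; let x = [H+] at equilibrium.
x ≈ √(Ka·C₀) = √(1.4 × 10^-3 × 1.07) = 3.87 × 10^-2 M
% ionization = x/C₀ × 100% = 3.87 × 10^-2/1.07 × 100% = 3.6%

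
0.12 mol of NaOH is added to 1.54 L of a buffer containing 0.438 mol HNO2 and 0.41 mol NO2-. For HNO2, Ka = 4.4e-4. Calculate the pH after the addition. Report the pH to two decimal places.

After neutralization: n(HNO2) = 0.318 mol, n(NO2-) = 0.53 mol.
pKa = −log(4.4 × 10^-4) = 3.357
pH = pKa + log([A⁻]/[HA]) = 3.357 + log(0.53/0.318) = 3.357 +0.222

pH = 3.58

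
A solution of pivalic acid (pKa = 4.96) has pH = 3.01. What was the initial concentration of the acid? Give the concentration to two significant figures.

[H+] = 10^(-3.01) = 9.77 × 10^-4 M = x
Ka = 10^(−4.96) = 1.10 × 10^-5
Ka = x²/(C₀ − x) ⇒ C₀ = x + x²/Ka
C₀ = 9.77 × 10^-4 + (9.77 × 10^-4)²/(1.10 × 10^-5) = 8.78 × 10^-2 M

C₀ = 8.8 × 10^-2 M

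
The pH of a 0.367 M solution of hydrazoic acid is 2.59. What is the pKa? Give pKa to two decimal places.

[H+] = 10^(-2.59) = 2.57 × 10^-3 M
At equilibrium [HA] = 0.367 − 2.57 × 10^-3 = 3.64 × 10^-1 M
Ka = [H+][A-]/[HA] = (2.57 × 10^-3)² / 3.64 × 10^-1 = 1.81 × 10^-5
pKa = -log(1.81 × 10^-5) = 4.74

pKa = 4.74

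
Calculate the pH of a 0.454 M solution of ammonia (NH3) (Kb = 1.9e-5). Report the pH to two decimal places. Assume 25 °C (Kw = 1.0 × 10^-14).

NH3 + H2O ⇌ NH4+ + OH-
Kb = [OH-]²/(0.454 − [OH-]) = 1.9 × 10^-5
Assume [OH-] ≪ 0.454: [OH-] ≈ √(1.9 × 10^-5 × 0.454) = 2.94 × 10^-3 M
Check: 0.65% ionized — well under 5%, approximation valid.
pOH = 2.53, so pH = 14.00 − pOH = 11.47

pH = 11.47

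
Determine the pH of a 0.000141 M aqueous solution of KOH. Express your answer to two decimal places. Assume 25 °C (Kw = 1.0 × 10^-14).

KOH is a strong base; [OH-] = 0.000141 M.
pOH = -log(0.000141) = 3.85
pH = 14.00 - 3.85 = 10.15

pH = 10.15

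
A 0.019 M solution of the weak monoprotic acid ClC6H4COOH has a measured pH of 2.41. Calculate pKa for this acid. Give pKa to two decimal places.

[H+] = 10^(-2.41) = 3.89 × 10^-3 M
At equilibrium [HA] = 0.019 − 3.89 × 10^-3 = 1.51 × 10^-2 M
Ka = [H+][A-]/[HA] = (3.89 × 10^-3)² / 1.51 × 10^-2 = 1.00 × 10^-3
pKa = -log(1.00 × 10^-3) = 3.00

pKa = 3.00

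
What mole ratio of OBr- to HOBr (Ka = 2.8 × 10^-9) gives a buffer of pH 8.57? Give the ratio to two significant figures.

pKa = -log(2.8 × 10^-9) = 8.553
pH = pKa + log(r) ⇒ log(r) = 8.57 − 8.553 = +0.017
r = [OBr-]/[HOBr] = 10^(+0.017) = 1.04

ratio = 1.0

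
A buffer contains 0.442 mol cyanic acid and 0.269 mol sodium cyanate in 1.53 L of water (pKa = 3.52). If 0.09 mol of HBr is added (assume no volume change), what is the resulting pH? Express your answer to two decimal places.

Added H+ converts OCN- to HOCN: HOCN → 0.532 mol, OCN- → 0.179 mol.
pH = pKa + log(n_OCN-/n_HOCN) = 3.52 + log(0.179/0.532) = 3.52 + (-0.473)

pH = 3.05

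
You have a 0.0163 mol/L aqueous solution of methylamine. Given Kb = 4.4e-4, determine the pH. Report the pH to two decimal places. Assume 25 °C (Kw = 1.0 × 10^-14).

pH = 11.39

CH3NH2 + H2O ⇌ CH3NH3+ + OH-
Kb = [OH-]²/(0.0163 − [OH-]) = 4.4 × 10^-4
[OH-] is not negligible relative to C₀; solve [OH-]² + 0.00044·[OH-] − 7.17e-06 = 0.
[OH-] = (−Kb + √(Kb² + 4·Kb·C₀))/2 = 2.47 × 10^-3 M
pOH = 2.61, so pH = 14.00 − pOH = 11.39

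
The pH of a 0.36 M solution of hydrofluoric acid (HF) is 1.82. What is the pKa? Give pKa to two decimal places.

[H+] = 10^(-1.82) = 1.51 × 10^-2 M
At equilibrium [HA] = 0.36 − 1.51 × 10^-2 = 3.45 × 10^-1 M
Ka = [H+][A-]/[HA] = (1.51 × 10^-2)² / 3.45 × 10^-1 = 6.61 × 10^-4
pKa = -log(6.61 × 10^-4) = 3.18

pKa = 3.18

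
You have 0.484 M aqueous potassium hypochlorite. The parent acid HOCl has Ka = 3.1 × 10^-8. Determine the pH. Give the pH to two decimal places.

OCl- is the conjugate base of the weak acid HOCl.
Kb = Kw/Ka = 1.0×10^-14 / 3.1 × 10^-8 = 3.23 × 10^-7
Let x = [OH-] at equilibrium. Kb = x²/(0.484 − x).
Since Kb ≪ C₀, x ≈ √(Kb·C₀) = 3.95 × 10^-4 M.
pOH = 3.40, so pH = 14.00 − pOH = 10.60

pH = 10.60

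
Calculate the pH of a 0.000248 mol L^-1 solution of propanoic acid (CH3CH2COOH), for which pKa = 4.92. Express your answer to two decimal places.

pH = 4.31

CH3CH2COOH ⇌ CH3CH2COO- + H+
Ka = 10^(−4.92) = 1.20 × 10^-5
Let x = [H+] at equilibrium. Ka = x²/(0.000248 − x).
x is not negligible relative to C₀; solve x² + 1.2e-05·x − 2.98e-09 = 0.
x = [−1.2e-05 + √(1.2e-05² + 1.19e-08)]/2 = 4.89 × 10^-5 M
pH = −log(4.89 × 10^-5) = 4.31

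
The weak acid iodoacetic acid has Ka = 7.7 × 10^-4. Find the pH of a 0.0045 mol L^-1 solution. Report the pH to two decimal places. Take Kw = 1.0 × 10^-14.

ICH2COOH ⇌ ICH2COO- + H+
Ka = x²/(0.0045 − x) = 7.7 × 10^-4
x is not negligible relative to C₀; solve x² + 0.00077·x − 3.46e-06 = 0.
x = (−Ka + √(Ka² + 4·Ka·C₀))/2 = 1.52 × 10^-3 M
pH = −log(1.52 × 10^-3) = 2.82

pH = 2.82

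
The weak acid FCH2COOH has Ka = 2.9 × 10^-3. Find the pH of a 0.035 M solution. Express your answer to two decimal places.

FCH2COOH ⇌ FCH2COO- + H+
Ka = x²/(0.035 − x) = 2.9 × 10^-3
Here C₀/Ka ≈ 12.1, so the small-x approximation fails. Use the quadratic:
x = (−Ka + √(Ka² + 4·Ka·C₀))/2 = 8.73 × 10^-3 M
pH = −log(8.73 × 10^-3) = 2.06

pH = 2.06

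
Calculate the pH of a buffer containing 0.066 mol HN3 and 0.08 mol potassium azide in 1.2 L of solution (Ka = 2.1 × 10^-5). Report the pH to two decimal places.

pH = 4.76

pKa = −log(2.1 × 10^-5) = 4.678
pH = pKa + log([A⁻]/[HA]) = 4.678 + log(0.08/0.066)
pH = 4.678 + (+0.084) = 4.76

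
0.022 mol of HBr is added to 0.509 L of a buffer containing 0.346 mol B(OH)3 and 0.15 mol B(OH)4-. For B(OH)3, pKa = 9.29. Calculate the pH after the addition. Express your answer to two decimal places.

pH = 8.83

After neutralization: n(B(OH)3) = 0.368 mol, n(B(OH)4-) = 0.128 mol.
Henderson–Hasselbalch with mole ratio 0.128/0.368: pH = 9.29 + (-0.459)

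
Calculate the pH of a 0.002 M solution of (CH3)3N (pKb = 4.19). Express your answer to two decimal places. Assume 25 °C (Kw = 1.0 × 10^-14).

(CH3)3N + H2O ⇌ (CH3)3NH+ + OH-
Kb = 10^(−4.19) = 6.46 × 10^-5
Let x = [OH-] at equilibrium. Kb = x²/(0.002 − x).
Here C₀/Kb ≈ 31, so the small-x approximation fails. Use the quadratic:
x = (−Kb + √(Kb² + 4·Kb·C₀))/2 = 3.29 × 10^-4 M
pOH = 3.48, so pH = 14.00 − pOH = 10.52

pH = 10.52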